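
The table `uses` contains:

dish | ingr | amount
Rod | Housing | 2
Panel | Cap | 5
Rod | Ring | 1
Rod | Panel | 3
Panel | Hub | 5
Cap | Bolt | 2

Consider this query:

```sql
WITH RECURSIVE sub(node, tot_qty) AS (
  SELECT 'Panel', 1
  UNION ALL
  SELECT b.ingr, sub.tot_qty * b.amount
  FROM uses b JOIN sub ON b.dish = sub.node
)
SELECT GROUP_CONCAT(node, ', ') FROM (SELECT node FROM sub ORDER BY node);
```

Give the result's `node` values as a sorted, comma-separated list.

Bolt, Cap, Hub, Panel

Base: (Panel, tot_qty=1).
Iteration 1: components of {Panel} -> Cap = 1*5 = 5, Hub = 1*5 = 5.
Iteration 2: components of {Cap,Hub} -> Bolt = 5*2 = 10.
Iteration 3: no further components; recursion stops.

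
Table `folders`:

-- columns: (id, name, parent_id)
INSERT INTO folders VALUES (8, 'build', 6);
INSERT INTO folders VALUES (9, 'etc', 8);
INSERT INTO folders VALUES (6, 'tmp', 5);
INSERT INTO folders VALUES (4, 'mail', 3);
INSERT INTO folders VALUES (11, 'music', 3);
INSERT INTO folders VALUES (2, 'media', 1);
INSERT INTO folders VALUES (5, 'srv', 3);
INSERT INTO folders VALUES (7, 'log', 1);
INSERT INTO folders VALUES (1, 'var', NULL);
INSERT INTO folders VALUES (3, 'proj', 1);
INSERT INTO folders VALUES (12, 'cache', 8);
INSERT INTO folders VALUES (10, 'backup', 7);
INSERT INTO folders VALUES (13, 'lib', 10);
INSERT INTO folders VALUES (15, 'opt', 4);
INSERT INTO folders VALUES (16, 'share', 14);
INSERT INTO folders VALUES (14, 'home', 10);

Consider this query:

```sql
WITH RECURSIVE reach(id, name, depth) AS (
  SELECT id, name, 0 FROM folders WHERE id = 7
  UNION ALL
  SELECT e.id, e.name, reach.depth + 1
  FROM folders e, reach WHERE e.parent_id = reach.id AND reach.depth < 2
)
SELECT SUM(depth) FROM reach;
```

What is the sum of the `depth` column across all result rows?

Base: id=7 (log) at depth 0.
Iteration 1: rows with parent_id in {7} -> backup (id 10, depth 1).
Iteration 2: rows with parent_id in {10} -> lib (id 13, depth 2), home (id 14, depth 2).
Iteration 3: depth < 2 fails for all current rows; recursion stops.
SUM(depth) = 0 + 1 + 2 + 2 = 5.

5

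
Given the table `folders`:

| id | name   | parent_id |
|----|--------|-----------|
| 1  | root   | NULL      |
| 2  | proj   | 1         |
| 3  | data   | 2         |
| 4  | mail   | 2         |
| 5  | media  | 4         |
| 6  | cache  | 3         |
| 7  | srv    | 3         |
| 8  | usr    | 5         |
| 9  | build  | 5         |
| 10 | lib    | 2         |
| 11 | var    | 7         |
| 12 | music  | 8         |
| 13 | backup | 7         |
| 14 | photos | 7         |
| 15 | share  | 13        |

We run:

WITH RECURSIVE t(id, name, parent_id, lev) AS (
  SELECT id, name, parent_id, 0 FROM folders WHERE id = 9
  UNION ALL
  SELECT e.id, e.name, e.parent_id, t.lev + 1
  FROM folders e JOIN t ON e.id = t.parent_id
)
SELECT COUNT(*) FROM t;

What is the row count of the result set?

Base: id=9 (build), parent_id=5, lev 0.
Iteration 1: join on id=5 -> media (id 5, parent_id=4, lev 1).
Iteration 2: join on id=4 -> mail (id 4, parent_id=2, lev 2).
Iteration 3: join on id=2 -> proj (id 2, parent_id=1, lev 3).
Iteration 4: join on id=1 -> root (id 1, parent_id=NULL, lev 4).
Iteration 5: parent_id is NULL; no match; recursion stops.
Total rows emitted: 5.

5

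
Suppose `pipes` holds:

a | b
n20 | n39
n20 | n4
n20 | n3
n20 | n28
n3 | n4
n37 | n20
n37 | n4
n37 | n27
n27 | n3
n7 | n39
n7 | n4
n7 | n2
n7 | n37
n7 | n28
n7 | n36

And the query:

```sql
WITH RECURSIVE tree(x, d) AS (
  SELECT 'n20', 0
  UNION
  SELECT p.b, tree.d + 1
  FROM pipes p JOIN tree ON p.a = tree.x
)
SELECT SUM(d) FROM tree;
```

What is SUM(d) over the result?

6

Base: (n20, d=0).
Iteration 1: edges from {n20} -> (n28, d=1), (n3, d=1), (n39, d=1), (n4, d=1).
Iteration 2: edges from {n28,n3,n39,n4} -> (n4, d=2).
Iteration 3: no outgoing edges from {n4}; recursion stops.
SUM(d) = 0 + 1 + 1 + 1 + 1 + 2 = 6.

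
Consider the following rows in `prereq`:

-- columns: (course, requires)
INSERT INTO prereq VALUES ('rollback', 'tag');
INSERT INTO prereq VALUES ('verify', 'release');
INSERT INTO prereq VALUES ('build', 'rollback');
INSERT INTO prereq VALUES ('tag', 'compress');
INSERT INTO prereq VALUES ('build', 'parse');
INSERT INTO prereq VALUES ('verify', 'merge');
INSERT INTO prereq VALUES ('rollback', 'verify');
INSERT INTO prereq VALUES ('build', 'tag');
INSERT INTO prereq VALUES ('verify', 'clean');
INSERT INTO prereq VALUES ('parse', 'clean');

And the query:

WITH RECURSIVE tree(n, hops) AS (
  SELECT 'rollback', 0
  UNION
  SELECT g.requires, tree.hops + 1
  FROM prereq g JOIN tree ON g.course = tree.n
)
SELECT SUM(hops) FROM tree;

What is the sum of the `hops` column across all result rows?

10

Base: (rollback, hops=0).
Iteration 1: edges from {rollback} -> (tag, hops=1), (verify, hops=1).
Iteration 2: edges from {tag,verify} -> (clean, hops=2), (compress, hops=2), (merge, hops=2), (release, hops=2).
Iteration 3: no outgoing edges from {clean,compress,merge,release}; recursion stops.
SUM(hops) = 0 + 1 + 1 + 2 + 2 + 2 + 2 = 10.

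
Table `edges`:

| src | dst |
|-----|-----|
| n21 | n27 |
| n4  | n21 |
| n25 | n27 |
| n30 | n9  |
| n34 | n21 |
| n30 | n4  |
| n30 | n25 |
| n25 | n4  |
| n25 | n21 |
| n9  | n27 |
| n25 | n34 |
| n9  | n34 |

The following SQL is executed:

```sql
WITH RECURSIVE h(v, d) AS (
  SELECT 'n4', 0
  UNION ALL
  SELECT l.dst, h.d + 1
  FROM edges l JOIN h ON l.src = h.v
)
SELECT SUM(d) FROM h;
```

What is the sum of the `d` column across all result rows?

Base: (n4, d=0).
Iteration 1: edges from {n4} -> (n21, d=1).
Iteration 2: edges from {n21} -> (n27, d=2).
Iteration 3: no outgoing edges from {n27}; recursion stops.
SUM(d) = 0 + 1 + 2 = 3.

3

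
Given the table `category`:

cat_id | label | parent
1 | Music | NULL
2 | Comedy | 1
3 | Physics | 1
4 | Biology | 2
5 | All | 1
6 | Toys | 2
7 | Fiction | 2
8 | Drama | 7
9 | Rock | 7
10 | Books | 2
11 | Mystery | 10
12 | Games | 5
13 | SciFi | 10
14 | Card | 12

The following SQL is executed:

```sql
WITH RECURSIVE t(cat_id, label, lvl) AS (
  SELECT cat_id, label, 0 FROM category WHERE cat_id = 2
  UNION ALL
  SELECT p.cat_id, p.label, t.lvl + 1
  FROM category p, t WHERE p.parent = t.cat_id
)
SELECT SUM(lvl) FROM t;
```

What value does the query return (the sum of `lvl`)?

Base: cat_id=2 (Comedy) at lvl 0.
Iteration 1: rows with parent in {2} -> Biology (id 4, lvl 1), Toys (id 6, lvl 1), Fiction (id 7, lvl 1), Books (id 10, lvl 1).
Iteration 2: rows with parent in {4,6,7,10} -> Drama (id 8, lvl 2), Rock (id 9, lvl 2), Mystery (id 11, lvl 2), SciFi (id 13, lvl 2).
Iteration 3: no rows with parent in {8,9,11,13}; recursion stops.
SUM(lvl) = 0 + 1 + 1 + 1 + 1 + 2 + 2 + 2 + 2 = 12.

12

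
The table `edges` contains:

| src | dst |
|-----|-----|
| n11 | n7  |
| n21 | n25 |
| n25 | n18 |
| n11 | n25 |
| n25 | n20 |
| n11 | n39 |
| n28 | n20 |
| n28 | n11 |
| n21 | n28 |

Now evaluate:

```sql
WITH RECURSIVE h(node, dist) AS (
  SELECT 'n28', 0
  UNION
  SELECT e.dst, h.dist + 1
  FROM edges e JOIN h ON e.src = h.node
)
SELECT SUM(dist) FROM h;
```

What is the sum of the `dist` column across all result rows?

Base: (n28, dist=0).
Iteration 1: edges from {n28} -> (n11, dist=1), (n20, dist=1).
Iteration 2: edges from {n11,n20} -> (n25, dist=2), (n39, dist=2), (n7, dist=2).
Iteration 3: edges from {n25,n39,n7} -> (n18, dist=3), (n20, dist=3).
Iteration 4: no outgoing edges from {n18,n20}; recursion stops.
SUM(dist) = 0 + 1 + 1 + 2 + 2 + 2 + 3 + 3 = 14.

14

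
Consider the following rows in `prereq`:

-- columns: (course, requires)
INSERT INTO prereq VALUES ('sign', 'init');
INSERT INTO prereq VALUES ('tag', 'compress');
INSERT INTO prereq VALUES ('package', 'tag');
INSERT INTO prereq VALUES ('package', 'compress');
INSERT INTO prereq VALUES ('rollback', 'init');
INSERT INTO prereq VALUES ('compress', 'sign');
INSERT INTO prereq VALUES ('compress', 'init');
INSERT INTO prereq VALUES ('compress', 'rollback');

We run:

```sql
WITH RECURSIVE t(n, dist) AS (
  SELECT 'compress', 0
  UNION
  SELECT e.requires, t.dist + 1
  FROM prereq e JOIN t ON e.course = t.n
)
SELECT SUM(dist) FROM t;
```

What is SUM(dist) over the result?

Base: (compress, dist=0).
Iteration 1: edges from {compress} -> (init, dist=1), (rollback, dist=1), (sign, dist=1).
Iteration 2: edges from {init,rollback,sign} -> (init, dist=2). [UNION drops 1 duplicate row(s)]
Iteration 3: no outgoing edges from {init}; recursion stops.
SUM(dist) = 0 + 1 + 1 + 1 + 2 = 5.

5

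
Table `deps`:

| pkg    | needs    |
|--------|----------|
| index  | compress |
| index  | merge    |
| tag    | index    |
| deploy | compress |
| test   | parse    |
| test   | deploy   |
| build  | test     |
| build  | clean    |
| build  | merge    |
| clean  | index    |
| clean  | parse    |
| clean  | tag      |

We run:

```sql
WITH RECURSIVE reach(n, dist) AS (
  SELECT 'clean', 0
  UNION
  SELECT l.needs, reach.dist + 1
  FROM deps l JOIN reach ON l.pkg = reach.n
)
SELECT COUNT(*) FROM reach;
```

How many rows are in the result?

Base: (clean, dist=0).
Iteration 1: edges from {clean} -> (index, dist=1), (parse, dist=1), (tag, dist=1).
Iteration 2: edges from {index,parse,tag} -> (compress, dist=2), (index, dist=2), (merge, dist=2).
Iteration 3: edges from {compress,index,merge} -> (compress, dist=3), (merge, dist=3).
Iteration 4: no outgoing edges from {compress,merge}; recursion stops.
Total rows emitted: 9.

9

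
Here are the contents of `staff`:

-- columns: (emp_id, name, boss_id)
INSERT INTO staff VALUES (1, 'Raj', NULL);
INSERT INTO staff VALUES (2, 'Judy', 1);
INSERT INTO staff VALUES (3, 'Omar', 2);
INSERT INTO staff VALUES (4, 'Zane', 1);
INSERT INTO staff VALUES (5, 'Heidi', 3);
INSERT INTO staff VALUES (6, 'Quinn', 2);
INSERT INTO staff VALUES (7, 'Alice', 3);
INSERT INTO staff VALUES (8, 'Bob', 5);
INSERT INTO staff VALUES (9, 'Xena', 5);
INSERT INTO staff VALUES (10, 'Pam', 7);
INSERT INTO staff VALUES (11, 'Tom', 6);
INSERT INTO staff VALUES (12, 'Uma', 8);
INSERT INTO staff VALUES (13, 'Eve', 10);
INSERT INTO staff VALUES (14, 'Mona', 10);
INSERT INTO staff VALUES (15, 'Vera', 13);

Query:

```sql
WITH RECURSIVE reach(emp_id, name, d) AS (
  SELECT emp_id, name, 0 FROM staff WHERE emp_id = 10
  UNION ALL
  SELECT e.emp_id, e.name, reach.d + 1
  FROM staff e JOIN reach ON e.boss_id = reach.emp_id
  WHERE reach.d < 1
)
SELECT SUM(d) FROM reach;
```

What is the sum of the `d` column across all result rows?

2

Base: emp_id=10 (Pam) at d 0.
Iteration 1: rows with boss_id in {10} -> Eve (id 13, d 1), Mona (id 14, d 1).
Iteration 2: d < 1 fails for all current rows; recursion stops.
SUM(d) = 0 + 1 + 1 = 2.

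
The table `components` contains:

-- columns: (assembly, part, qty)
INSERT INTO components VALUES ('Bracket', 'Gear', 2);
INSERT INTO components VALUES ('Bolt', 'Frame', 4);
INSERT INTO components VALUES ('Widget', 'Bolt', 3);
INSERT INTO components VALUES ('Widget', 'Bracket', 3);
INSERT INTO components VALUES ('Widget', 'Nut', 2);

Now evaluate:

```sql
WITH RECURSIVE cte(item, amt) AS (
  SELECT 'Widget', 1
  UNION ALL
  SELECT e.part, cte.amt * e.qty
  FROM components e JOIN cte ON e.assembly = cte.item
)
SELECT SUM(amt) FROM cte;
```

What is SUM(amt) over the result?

Base: (Widget, amt=1).
Iteration 1: components of {Widget} -> Bolt = 1*3 = 3, Bracket = 1*3 = 3, Nut = 1*2 = 2.
Iteration 2: components of {Bolt,Bracket,Nut} -> Frame = 3*4 = 12, Gear = 3*2 = 6.
Iteration 3: no further components; recursion stops.
SUM(amt) = 1 + 3 + 3 + 2 + 6 + 12 = 27.

27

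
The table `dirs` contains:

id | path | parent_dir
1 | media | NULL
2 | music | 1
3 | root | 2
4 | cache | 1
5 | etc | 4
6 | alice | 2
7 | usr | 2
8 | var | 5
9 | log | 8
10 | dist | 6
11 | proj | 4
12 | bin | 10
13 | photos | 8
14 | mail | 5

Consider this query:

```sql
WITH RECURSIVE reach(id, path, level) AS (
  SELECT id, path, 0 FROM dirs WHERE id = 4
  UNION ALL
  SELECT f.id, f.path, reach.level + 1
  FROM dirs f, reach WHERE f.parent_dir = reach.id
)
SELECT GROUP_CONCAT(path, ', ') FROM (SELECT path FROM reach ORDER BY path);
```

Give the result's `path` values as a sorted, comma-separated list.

Base: id=4 (cache) at level 0.
Iteration 1: rows with parent_dir in {4} -> etc (id 5, level 1), proj (id 11, level 1).
Iteration 2: rows with parent_dir in {5,11} -> var (id 8, level 2), mail (id 14, level 2).
Iteration 3: rows with parent_dir in {8,14} -> log (id 9, level 3), photos (id 13, level 3).
Iteration 4: no rows with parent_dir in {9,13}; recursion stops.

cache, etc, log, mail, photos, proj, var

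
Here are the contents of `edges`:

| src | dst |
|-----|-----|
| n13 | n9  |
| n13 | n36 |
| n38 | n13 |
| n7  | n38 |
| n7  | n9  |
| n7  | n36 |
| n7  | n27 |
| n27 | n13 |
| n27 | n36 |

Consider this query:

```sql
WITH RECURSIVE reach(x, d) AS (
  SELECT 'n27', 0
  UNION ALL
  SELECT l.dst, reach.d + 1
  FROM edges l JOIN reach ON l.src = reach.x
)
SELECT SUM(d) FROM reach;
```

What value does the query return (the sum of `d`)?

6

Base: (n27, d=0).
Iteration 1: edges from {n27} -> (n13, d=1), (n36, d=1).
Iteration 2: edges from {n13,n36} -> (n36, d=2), (n9, d=2).
Iteration 3: no outgoing edges from {n36,n9}; recursion stops.
SUM(d) = 0 + 1 + 1 + 2 + 2 = 6.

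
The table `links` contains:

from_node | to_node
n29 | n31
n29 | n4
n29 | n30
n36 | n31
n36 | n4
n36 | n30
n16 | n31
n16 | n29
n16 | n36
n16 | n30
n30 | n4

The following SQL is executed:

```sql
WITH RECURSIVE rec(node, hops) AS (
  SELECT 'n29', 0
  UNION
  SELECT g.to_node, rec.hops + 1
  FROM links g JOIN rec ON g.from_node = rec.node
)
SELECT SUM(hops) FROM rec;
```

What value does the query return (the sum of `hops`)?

Base: (n29, hops=0).
Iteration 1: edges from {n29} -> (n30, hops=1), (n31, hops=1), (n4, hops=1).
Iteration 2: edges from {n30,n31,n4} -> (n4, hops=2).
Iteration 3: no outgoing edges from {n4}; recursion stops.
SUM(hops) = 0 + 1 + 1 + 1 + 2 = 5.

5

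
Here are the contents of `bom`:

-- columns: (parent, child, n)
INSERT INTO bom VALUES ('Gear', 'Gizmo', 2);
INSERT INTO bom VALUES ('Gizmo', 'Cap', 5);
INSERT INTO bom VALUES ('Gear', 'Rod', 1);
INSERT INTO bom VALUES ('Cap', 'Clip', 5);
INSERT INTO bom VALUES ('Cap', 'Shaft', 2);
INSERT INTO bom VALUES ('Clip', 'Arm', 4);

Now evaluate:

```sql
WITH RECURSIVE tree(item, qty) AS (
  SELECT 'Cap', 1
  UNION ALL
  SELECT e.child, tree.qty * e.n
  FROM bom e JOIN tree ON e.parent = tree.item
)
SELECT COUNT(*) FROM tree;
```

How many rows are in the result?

Base: (Cap, qty=1).
Iteration 1: components of {Cap} -> Clip = 1*5 = 5, Shaft = 1*2 = 2.
Iteration 2: components of {Clip,Shaft} -> Arm = 5*4 = 20.
Iteration 3: no further components; recursion stops.
Total rows emitted: 4.

4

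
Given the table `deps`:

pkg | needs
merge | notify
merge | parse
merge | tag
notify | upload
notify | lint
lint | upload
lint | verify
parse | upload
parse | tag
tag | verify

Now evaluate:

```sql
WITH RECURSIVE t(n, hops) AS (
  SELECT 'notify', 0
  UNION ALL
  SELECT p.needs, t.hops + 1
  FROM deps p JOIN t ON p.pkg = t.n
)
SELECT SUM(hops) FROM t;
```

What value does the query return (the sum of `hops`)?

6

Base: (notify, hops=0).
Iteration 1: edges from {notify} -> (lint, hops=1), (upload, hops=1).
Iteration 2: edges from {lint,upload} -> (upload, hops=2), (verify, hops=2).
Iteration 3: no outgoing edges from {upload,verify}; recursion stops.
SUM(hops) = 0 + 1 + 1 + 2 + 2 = 6.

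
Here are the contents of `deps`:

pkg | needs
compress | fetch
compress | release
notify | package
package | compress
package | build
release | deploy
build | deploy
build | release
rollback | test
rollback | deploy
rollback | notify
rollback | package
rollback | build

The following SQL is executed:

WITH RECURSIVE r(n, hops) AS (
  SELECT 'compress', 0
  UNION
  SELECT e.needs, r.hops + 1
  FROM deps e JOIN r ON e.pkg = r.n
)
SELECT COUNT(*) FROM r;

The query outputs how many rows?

Base: (compress, hops=0).
Iteration 1: edges from {compress} -> (fetch, hops=1), (release, hops=1).
Iteration 2: edges from {fetch,release} -> (deploy, hops=2).
Iteration 3: no outgoing edges from {deploy}; recursion stops.
Total rows emitted: 4.

4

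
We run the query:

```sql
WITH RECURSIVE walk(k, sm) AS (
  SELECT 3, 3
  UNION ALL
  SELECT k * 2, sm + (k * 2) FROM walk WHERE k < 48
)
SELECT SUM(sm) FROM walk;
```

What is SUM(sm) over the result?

171

Base: k=3, sm=3.
Iteration 1: 3 < 48 holds -> k = 3 * 2 = 6, sm = 3 + 6 = 9.
Iteration 2: 6 < 48 holds -> k = 6 * 2 = 12, sm = 9 + 12 = 21.
Iteration 3: 12 < 48 holds -> k = 12 * 2 = 24, sm = 21 + 24 = 45.
Iteration 4: 24 < 48 holds -> k = 24 * 2 = 48, sm = 45 + 48 = 93.
Iteration 5: 48 < 48 fails; recursion stops.
SUM(sm) = 3 + 9 + 21 + 45 + 93 = 171.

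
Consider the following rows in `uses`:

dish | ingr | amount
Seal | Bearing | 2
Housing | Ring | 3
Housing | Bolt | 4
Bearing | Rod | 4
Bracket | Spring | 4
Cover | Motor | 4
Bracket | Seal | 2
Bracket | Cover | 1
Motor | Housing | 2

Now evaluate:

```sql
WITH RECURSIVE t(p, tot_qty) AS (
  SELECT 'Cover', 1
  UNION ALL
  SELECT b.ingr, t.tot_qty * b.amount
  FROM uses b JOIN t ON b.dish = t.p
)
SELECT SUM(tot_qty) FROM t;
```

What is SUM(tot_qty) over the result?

Base: (Cover, tot_qty=1).
Iteration 1: components of {Cover} -> Motor = 1*4 = 4.
Iteration 2: components of {Motor} -> Housing = 4*2 = 8.
Iteration 3: components of {Housing} -> Bolt = 8*4 = 32, Ring = 8*3 = 24.
Iteration 4: no further components; recursion stops.
SUM(tot_qty) = 1 + 4 + 8 + 24 + 32 = 69.

69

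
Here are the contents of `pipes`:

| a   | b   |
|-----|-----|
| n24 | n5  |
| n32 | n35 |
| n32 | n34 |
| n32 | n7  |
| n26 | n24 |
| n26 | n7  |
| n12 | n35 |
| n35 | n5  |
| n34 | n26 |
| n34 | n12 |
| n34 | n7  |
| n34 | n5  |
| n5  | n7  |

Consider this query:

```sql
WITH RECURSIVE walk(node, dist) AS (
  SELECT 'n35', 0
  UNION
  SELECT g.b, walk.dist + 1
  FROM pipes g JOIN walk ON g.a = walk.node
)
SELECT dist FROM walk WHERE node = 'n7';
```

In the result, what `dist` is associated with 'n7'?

2

Base: (n35, dist=0).
Iteration 1: edges from {n35} -> (n5, dist=1).
Iteration 2: edges from {n5} -> (n7, dist=2).
Iteration 3: no outgoing edges from {n7}; recursion stops.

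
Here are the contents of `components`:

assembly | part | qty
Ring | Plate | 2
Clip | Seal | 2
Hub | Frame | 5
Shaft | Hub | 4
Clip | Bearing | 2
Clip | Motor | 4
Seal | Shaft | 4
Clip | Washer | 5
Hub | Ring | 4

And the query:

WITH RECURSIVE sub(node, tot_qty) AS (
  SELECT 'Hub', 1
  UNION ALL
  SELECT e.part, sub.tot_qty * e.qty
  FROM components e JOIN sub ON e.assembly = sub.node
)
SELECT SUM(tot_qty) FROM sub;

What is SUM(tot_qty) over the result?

Base: (Hub, tot_qty=1).
Iteration 1: components of {Hub} -> Frame = 1*5 = 5, Ring = 1*4 = 4.
Iteration 2: components of {Frame,Ring} -> Plate = 4*2 = 8.
Iteration 3: no further components; recursion stops.
SUM(tot_qty) = 1 + 5 + 4 + 8 = 18.

18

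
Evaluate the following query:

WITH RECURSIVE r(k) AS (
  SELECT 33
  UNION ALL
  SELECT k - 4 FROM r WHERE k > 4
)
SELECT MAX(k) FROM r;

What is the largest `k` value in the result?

33

Base: k=33.
Iteration 1: 33 > 4 holds -> k = 33 - 4 = 29.
Iteration 2: 29 > 4 holds -> k = 29 - 4 = 25.
Iteration 3: 25 > 4 holds -> k = 25 - 4 = 21.
Iteration 4: 21 > 4 holds -> k = 21 - 4 = 17.
Iteration 5: 17 > 4 holds -> k = 17 - 4 = 13.
Iteration 6: 13 > 4 holds -> k = 13 - 4 = 9.
Iteration 7: 9 > 4 holds -> k = 9 - 4 = 5.
Iteration 8: 5 > 4 holds -> k = 5 - 4 = 1.
Iteration 9: 1 > 4 fails; recursion stops.
k values: 33, 29, 25, 21, 17, 13, 9, 5, 1; the maximum is 33.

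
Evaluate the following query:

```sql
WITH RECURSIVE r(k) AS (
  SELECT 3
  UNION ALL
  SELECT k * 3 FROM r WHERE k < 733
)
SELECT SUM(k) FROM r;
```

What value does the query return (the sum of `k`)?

3279

Base: k=3.
Iteration 1: 3 < 733 holds -> k = 3 * 3 = 9.
Iteration 2: 9 < 733 holds -> k = 9 * 3 = 27.
Iteration 3: 27 < 733 holds -> k = 27 * 3 = 81.
Iteration 4: 81 < 733 holds -> k = 81 * 3 = 243.
Iteration 5: 243 < 733 holds -> k = 243 * 3 = 729.
Iteration 6: 729 < 733 holds -> k = 729 * 3 = 2187.
Iteration 7: 2187 < 733 fails; recursion stops.
SUM(k) = 3 + 9 + 27 + 81 + 243 + 729 + 2187 = 3279.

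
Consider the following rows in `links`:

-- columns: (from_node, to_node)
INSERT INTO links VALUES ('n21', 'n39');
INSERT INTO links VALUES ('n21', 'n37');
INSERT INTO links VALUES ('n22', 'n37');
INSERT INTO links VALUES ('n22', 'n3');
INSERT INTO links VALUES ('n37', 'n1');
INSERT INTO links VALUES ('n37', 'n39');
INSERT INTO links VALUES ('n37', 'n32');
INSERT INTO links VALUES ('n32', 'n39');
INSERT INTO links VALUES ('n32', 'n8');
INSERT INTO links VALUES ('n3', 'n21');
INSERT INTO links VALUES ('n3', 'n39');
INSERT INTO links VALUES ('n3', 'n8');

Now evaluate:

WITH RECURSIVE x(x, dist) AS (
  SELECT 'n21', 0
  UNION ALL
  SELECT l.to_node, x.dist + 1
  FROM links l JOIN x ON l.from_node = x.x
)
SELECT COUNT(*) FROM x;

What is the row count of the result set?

Base: (n21, dist=0).
Iteration 1: edges from {n21} -> (n37, dist=1), (n39, dist=1).
Iteration 2: edges from {n37,n39} -> (n1, dist=2), (n32, dist=2), (n39, dist=2).
Iteration 3: edges from {n1,n32,n39} -> (n39, dist=3), (n8, dist=3).
Iteration 4: no outgoing edges from {n39,n8}; recursion stops.
Total rows emitted: 8.

8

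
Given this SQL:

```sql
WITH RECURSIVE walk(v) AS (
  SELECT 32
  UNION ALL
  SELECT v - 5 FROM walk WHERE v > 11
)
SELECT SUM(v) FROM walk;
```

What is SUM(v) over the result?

Base: v=32.
Iteration 1: 32 > 11 holds -> v = 32 - 5 = 27.
Iteration 2: 27 > 11 holds -> v = 27 - 5 = 22.
Iteration 3: 22 > 11 holds -> v = 22 - 5 = 17.
Iteration 4: 17 > 11 holds -> v = 17 - 5 = 12.
Iteration 5: 12 > 11 holds -> v = 12 - 5 = 7.
Iteration 6: 7 > 11 fails; recursion stops.
SUM(v) = 32 + 27 + 22 + 17 + 12 + 7 = 117.

117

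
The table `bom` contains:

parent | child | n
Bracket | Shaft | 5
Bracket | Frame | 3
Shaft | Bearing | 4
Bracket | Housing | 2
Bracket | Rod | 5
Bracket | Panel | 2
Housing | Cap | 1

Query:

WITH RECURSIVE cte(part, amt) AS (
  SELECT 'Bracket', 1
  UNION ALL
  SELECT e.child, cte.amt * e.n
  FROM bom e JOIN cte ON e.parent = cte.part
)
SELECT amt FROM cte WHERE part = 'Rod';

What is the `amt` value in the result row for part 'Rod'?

Base: (Bracket, amt=1).
Iteration 1: components of {Bracket} -> Frame = 1*3 = 3, Housing = 1*2 = 2, Panel = 1*2 = 2, Rod = 1*5 = 5, Shaft = 1*5 = 5.
Iteration 2: components of {Frame,Housing,Panel,Rod,Shaft} -> Bearing = 5*4 = 20, Cap = 2*1 = 2.
Iteration 3: no further components; recursion stops.

5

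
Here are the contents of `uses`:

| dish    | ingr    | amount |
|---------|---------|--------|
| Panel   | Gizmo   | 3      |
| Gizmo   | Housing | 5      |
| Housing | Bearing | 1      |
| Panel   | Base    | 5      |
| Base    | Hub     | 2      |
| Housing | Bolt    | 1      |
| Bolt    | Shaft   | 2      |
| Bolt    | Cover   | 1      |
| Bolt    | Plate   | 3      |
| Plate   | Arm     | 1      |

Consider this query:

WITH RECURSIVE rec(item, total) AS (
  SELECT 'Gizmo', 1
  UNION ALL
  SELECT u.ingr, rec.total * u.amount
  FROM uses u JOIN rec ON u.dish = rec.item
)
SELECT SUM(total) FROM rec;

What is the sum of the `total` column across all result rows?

Base: (Gizmo, total=1).
Iteration 1: components of {Gizmo} -> Housing = 1*5 = 5.
Iteration 2: components of {Housing} -> Bearing = 5*1 = 5, Bolt = 5*1 = 5.
Iteration 3: components of {Bearing,Bolt} -> Cover = 5*1 = 5, Plate = 5*3 = 15, Shaft = 5*2 = 10.
Iteration 4: components of {Cover,Plate,Shaft} -> Arm = 15*1 = 15.
Iteration 5: no further components; recursion stops.
SUM(total) = 1 + 5 + 5 + 5 + 10 + 5 + 15 + 15 = 61.

61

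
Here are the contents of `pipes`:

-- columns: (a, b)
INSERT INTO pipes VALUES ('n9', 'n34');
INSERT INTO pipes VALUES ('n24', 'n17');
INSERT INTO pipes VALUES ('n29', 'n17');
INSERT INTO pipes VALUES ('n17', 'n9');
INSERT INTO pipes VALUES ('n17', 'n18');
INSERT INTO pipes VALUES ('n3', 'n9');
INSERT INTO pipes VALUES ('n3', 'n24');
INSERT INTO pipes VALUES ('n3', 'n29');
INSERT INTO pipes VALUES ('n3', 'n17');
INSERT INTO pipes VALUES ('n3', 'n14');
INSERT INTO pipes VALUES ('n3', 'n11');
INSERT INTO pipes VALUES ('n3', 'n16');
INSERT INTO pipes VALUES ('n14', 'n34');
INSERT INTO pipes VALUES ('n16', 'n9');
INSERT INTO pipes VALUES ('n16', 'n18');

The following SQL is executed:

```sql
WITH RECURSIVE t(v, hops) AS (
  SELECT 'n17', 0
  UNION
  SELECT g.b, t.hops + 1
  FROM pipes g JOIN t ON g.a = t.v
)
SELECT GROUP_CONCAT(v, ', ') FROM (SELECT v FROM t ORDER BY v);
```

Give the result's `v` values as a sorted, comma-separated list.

n17, n18, n34, n9

Base: (n17, hops=0).
Iteration 1: edges from {n17} -> (n18, hops=1), (n9, hops=1).
Iteration 2: edges from {n18,n9} -> (n34, hops=2).
Iteration 3: no outgoing edges from {n34}; recursion stops.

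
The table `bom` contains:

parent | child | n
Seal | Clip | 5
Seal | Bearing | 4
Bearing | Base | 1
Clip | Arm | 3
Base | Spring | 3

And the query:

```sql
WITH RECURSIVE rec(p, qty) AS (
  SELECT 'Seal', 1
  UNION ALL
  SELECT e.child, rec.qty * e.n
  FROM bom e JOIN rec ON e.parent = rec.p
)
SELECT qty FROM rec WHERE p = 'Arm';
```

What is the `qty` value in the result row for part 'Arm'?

15

Base: (Seal, qty=1).
Iteration 1: components of {Seal} -> Bearing = 1*4 = 4, Clip = 1*5 = 5.
Iteration 2: components of {Bearing,Clip} -> Arm = 5*3 = 15, Base = 4*1 = 4.
Iteration 3: components of {Arm,Base} -> Spring = 4*3 = 12.
Iteration 4: no further components; recursion stops.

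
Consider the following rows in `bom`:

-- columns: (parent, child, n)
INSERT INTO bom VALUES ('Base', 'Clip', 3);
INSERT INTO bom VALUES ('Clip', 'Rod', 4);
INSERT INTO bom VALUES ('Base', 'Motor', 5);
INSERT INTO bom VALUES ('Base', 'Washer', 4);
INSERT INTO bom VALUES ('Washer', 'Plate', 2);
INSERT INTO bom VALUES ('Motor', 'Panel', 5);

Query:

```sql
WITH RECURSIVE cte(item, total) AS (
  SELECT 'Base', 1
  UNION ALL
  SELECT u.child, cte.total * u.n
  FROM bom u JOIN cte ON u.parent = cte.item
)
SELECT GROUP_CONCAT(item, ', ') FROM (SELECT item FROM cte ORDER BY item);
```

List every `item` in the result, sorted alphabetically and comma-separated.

Base: (Base, total=1).
Iteration 1: components of {Base} -> Clip = 1*3 = 3, Motor = 1*5 = 5, Washer = 1*4 = 4.
Iteration 2: components of {Clip,Motor,Washer} -> Panel = 5*5 = 25, Plate = 4*2 = 8, Rod = 3*4 = 12.
Iteration 3: no further components; recursion stops.

Base, Clip, Motor, Panel, Plate, Rod, Washer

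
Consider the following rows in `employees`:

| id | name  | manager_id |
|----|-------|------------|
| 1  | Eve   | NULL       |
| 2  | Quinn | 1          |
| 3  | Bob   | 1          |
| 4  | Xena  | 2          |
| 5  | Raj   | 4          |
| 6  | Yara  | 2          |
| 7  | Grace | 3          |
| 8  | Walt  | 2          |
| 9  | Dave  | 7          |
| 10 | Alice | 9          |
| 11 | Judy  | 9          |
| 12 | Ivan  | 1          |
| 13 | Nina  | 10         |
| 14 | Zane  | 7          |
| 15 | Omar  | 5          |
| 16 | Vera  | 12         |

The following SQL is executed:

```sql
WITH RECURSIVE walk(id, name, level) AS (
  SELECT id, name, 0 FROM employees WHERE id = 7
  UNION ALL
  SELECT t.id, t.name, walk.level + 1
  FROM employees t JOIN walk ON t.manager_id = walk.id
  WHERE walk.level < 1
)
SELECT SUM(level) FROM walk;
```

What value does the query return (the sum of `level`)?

Base: id=7 (Grace) at level 0.
Iteration 1: rows with manager_id in {7} -> Dave (id 9, level 1), Zane (id 14, level 1).
Iteration 2: level < 1 fails for all current rows; recursion stops.
SUM(level) = 0 + 1 + 1 = 2.

2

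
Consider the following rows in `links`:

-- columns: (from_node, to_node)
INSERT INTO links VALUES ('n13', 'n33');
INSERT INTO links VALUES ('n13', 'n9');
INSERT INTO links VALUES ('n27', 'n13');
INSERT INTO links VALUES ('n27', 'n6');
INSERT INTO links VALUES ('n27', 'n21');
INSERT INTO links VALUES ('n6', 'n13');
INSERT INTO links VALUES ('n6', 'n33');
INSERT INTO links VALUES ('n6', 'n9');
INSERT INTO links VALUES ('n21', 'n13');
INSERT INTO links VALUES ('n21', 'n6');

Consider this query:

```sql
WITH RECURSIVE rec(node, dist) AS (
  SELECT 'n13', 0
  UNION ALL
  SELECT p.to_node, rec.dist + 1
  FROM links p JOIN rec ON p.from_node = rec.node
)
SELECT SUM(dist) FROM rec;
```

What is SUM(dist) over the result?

2

Base: (n13, dist=0).
Iteration 1: edges from {n13} -> (n33, dist=1), (n9, dist=1).
Iteration 2: no outgoing edges from {n33,n9}; recursion stops.
SUM(dist) = 0 + 1 + 1 = 2.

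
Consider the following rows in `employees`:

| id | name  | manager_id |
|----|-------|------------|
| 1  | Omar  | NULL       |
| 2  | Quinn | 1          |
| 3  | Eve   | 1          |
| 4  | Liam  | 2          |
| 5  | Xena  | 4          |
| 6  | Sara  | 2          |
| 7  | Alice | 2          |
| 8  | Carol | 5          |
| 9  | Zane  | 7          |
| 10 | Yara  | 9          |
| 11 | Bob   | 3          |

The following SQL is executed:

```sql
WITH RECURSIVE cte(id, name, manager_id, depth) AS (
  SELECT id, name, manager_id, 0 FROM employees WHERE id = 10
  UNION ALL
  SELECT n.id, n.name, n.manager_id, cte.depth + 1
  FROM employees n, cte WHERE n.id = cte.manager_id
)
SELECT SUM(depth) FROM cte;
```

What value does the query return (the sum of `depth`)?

10

Base: id=10 (Yara), manager_id=9, depth 0.
Iteration 1: join on id=9 -> Zane (id 9, manager_id=7, depth 1).
Iteration 2: join on id=7 -> Alice (id 7, manager_id=2, depth 2).
Iteration 3: join on id=2 -> Quinn (id 2, manager_id=1, depth 3).
Iteration 4: join on id=1 -> Omar (id 1, manager_id=NULL, depth 4).
Iteration 5: manager_id is NULL; no match; recursion stops.
SUM(depth) = 0 + 1 + 2 + 3 + 4 = 10.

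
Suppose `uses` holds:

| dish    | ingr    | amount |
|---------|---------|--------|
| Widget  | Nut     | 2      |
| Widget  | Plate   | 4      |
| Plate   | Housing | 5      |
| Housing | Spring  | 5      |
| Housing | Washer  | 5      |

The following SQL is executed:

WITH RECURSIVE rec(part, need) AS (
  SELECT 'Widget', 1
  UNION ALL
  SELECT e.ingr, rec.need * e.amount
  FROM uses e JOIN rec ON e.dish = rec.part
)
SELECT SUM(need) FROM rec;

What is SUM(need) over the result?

Base: (Widget, need=1).
Iteration 1: components of {Widget} -> Nut = 1*2 = 2, Plate = 1*4 = 4.
Iteration 2: components of {Nut,Plate} -> Housing = 4*5 = 20.
Iteration 3: components of {Housing} -> Spring = 20*5 = 100, Washer = 20*5 = 100.
Iteration 4: no further components; recursion stops.
SUM(need) = 1 + 4 + 2 + 20 + 100 + 100 = 227.

227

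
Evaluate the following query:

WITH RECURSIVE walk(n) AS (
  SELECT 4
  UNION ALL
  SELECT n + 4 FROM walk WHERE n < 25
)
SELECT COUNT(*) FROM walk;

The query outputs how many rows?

7

Base: n=4.
Iteration 1: 4 < 25 holds -> n = 4 + 4 = 8.
Iteration 2: 8 < 25 holds -> n = 8 + 4 = 12.
Iteration 3: 12 < 25 holds -> n = 12 + 4 = 16.
Iteration 4: 16 < 25 holds -> n = 16 + 4 = 20.
Iteration 5: 20 < 25 holds -> n = 20 + 4 = 24.
Iteration 6: 24 < 25 holds -> n = 24 + 4 = 28.
Iteration 7: 28 < 25 fails; recursion stops.
Total rows emitted: 7.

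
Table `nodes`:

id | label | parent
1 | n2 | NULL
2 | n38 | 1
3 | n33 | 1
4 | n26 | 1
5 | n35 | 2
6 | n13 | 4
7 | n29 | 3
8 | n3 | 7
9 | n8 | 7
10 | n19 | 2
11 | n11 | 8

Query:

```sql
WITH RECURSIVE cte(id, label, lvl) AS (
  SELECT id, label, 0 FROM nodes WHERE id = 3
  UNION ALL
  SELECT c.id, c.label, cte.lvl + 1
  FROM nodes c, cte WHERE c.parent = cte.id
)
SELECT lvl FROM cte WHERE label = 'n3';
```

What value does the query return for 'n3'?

2

Base: id=3 (n33) at lvl 0.
Iteration 1: rows with parent in {3} -> n29 (id 7, lvl 1).
Iteration 2: rows with parent in {7} -> n3 (id 8, lvl 2), n8 (id 9, lvl 2).
Iteration 3: rows with parent in {8,9} -> n11 (id 11, lvl 3).
Iteration 4: no rows with parent in {11}; recursion stops.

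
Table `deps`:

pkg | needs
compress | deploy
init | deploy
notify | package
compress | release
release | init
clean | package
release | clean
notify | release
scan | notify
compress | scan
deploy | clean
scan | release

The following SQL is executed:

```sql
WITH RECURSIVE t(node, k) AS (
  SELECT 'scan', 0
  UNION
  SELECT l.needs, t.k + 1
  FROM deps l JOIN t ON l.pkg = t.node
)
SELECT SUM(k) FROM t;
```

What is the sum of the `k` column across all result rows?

Base: (scan, k=0).
Iteration 1: edges from {scan} -> (notify, k=1), (release, k=1).
Iteration 2: edges from {notify,release} -> (clean, k=2), (init, k=2), (package, k=2), (release, k=2).
Iteration 3: edges from {clean,init,package,release} -> (clean, k=3), (deploy, k=3), (init, k=3), (package, k=3).
Iteration 4: edges from {clean,deploy,init,package} -> (clean, k=4), (deploy, k=4), (package, k=4).
Iteration 5: edges from {clean,deploy,package} -> (clean, k=5), (package, k=5).
Iteration 6: edges from {clean,package} -> (package, k=6).
Iteration 7: no outgoing edges from {package}; recursion stops.
SUM(k) = 0 + 1 + 1 + 2 + 2 + 2 + 2 + 3 + 3 + 3 + 3 + 4 + 4 + 4 + ... (17 terms) = 50.

50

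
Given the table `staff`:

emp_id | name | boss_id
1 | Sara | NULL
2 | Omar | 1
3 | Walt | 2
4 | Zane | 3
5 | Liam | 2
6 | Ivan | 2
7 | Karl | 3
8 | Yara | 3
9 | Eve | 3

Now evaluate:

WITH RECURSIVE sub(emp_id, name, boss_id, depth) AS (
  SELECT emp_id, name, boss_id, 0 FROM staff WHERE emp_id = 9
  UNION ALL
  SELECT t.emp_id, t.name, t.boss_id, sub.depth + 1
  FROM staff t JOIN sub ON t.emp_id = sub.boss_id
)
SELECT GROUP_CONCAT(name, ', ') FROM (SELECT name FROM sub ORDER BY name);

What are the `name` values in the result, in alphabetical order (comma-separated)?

Base: emp_id=9 (Eve), boss_id=3, depth 0.
Iteration 1: join on emp_id=3 -> Walt (id 3, boss_id=2, depth 1).
Iteration 2: join on emp_id=2 -> Omar (id 2, boss_id=1, depth 2).
Iteration 3: join on emp_id=1 -> Sara (id 1, boss_id=NULL, depth 3).
Iteration 4: boss_id is NULL; no match; recursion stops.

Eve, Omar, Sara, Walt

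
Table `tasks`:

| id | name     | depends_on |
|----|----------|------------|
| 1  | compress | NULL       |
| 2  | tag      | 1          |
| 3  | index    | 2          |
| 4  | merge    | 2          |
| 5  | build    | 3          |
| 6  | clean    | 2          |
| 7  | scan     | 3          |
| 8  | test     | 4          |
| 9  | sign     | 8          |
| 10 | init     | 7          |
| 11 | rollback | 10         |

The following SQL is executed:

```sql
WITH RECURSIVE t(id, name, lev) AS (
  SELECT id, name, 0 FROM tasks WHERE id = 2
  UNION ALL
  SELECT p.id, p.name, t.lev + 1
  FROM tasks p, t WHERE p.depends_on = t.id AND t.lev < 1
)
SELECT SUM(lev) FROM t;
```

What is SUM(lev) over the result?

Base: id=2 (tag) at lev 0.
Iteration 1: rows with depends_on in {2} -> index (id 3, lev 1), merge (id 4, lev 1), clean (id 6, lev 1).
Iteration 2: lev < 1 fails for all current rows; recursion stops.
SUM(lev) = 0 + 1 + 1 + 1 = 3.

3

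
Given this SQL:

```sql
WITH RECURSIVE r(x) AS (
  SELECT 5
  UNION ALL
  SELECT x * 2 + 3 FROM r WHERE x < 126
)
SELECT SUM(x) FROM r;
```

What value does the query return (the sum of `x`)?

486

Base: x=5.
Iteration 1: 5 < 126 holds -> x = 5 * 2 + 3 = 13.
Iteration 2: 13 < 126 holds -> x = 13 * 2 + 3 = 29.
Iteration 3: 29 < 126 holds -> x = 29 * 2 + 3 = 61.
Iteration 4: 61 < 126 holds -> x = 61 * 2 + 3 = 125.
Iteration 5: 125 < 126 holds -> x = 125 * 2 + 3 = 253.
Iteration 6: 253 < 126 fails; recursion stops.
SUM(x) = 5 + 13 + 29 + 61 + 125 + 253 = 486.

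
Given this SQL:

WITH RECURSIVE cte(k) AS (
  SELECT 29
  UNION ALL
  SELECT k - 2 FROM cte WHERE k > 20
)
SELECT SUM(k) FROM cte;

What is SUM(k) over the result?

Base: k=29.
Iteration 1: 29 > 20 holds -> k = 29 - 2 = 27.
Iteration 2: 27 > 20 holds -> k = 27 - 2 = 25.
Iteration 3: 25 > 20 holds -> k = 25 - 2 = 23.
Iteration 4: 23 > 20 holds -> k = 23 - 2 = 21.
Iteration 5: 21 > 20 holds -> k = 21 - 2 = 19.
Iteration 6: 19 > 20 fails; recursion stops.
SUM(k) = 29 + 27 + 25 + 23 + 21 + 19 = 144.

144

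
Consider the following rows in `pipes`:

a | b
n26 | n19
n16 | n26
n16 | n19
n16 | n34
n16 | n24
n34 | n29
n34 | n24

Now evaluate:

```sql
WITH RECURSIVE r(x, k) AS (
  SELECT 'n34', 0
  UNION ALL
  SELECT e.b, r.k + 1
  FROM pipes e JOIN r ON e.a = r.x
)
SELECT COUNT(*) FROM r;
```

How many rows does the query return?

Base: (n34, k=0).
Iteration 1: edges from {n34} -> (n24, k=1), (n29, k=1).
Iteration 2: no outgoing edges from {n24,n29}; recursion stops.
Total rows emitted: 3.

3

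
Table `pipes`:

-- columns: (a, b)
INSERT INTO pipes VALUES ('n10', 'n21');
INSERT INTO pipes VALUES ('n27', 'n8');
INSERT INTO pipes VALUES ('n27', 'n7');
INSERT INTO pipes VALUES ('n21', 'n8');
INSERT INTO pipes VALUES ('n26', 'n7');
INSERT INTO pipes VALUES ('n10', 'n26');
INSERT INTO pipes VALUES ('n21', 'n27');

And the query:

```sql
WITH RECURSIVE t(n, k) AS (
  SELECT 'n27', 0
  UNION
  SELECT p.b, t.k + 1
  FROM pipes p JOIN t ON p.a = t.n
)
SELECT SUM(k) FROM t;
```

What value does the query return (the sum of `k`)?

2

Base: (n27, k=0).
Iteration 1: edges from {n27} -> (n7, k=1), (n8, k=1).
Iteration 2: no outgoing edges from {n7,n8}; recursion stops.
SUM(k) = 0 + 1 + 1 = 2.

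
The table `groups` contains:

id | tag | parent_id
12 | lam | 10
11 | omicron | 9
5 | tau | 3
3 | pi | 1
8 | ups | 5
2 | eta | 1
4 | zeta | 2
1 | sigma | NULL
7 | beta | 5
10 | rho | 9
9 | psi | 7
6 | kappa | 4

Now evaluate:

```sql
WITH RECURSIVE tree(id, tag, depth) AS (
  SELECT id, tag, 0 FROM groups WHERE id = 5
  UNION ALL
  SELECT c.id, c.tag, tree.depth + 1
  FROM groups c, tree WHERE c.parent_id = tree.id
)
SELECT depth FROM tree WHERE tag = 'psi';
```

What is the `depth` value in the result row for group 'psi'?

2

Base: id=5 (tau) at depth 0.
Iteration 1: rows with parent_id in {5} -> beta (id 7, depth 1), ups (id 8, depth 1).
Iteration 2: rows with parent_id in {7,8} -> psi (id 9, depth 2).
Iteration 3: rows with parent_id in {9} -> rho (id 10, depth 3), omicron (id 11, depth 3).
Iteration 4: rows with parent_id in {10,11} -> lam (id 12, depth 4).
Iteration 5: no rows with parent_id in {12}; recursion stops.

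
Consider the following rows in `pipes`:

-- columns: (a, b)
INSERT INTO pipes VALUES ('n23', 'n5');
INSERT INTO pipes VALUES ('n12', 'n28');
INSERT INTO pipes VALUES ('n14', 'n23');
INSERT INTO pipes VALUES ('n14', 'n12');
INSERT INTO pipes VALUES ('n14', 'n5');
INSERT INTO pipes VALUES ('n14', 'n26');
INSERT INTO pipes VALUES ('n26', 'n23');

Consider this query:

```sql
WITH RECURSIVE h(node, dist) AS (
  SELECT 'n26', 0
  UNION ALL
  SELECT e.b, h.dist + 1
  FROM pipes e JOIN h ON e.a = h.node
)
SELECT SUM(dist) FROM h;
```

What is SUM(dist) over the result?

3

Base: (n26, dist=0).
Iteration 1: edges from {n26} -> (n23, dist=1).
Iteration 2: edges from {n23} -> (n5, dist=2).
Iteration 3: no outgoing edges from {n5}; recursion stops.
SUM(dist) = 0 + 1 + 2 = 3.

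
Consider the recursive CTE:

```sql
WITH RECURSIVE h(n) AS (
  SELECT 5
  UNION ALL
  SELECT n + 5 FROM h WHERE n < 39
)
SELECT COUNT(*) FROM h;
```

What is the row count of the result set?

Base: n=5.
Iteration 1: 5 < 39 holds -> n = 5 + 5 = 10.
Iteration 2: 10 < 39 holds -> n = 10 + 5 = 15.
Iteration 3: 15 < 39 holds -> n = 15 + 5 = 20.
Iteration 4: 20 < 39 holds -> n = 20 + 5 = 25.
Iteration 5: 25 < 39 holds -> n = 25 + 5 = 30.
Iteration 6: 30 < 39 holds -> n = 30 + 5 = 35.
Iteration 7: 35 < 39 holds -> n = 35 + 5 = 40.
Iteration 8: 40 < 39 fails; recursion stops.
Total rows emitted: 8.

8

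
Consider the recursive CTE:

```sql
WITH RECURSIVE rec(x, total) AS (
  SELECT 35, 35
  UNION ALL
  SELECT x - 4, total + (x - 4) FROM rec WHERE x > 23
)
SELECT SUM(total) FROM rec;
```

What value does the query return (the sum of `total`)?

Base: x=35, total=35.
Iteration 1: 35 > 23 holds -> x = 35 - 4 = 31, total = 35 + 31 = 66.
Iteration 2: 31 > 23 holds -> x = 31 - 4 = 27, total = 66 + 27 = 93.
Iteration 3: 27 > 23 holds -> x = 27 - 4 = 23, total = 93 + 23 = 116.
Iteration 4: 23 > 23 fails; recursion stops.
SUM(total) = 35 + 66 + 93 + 116 = 310.

310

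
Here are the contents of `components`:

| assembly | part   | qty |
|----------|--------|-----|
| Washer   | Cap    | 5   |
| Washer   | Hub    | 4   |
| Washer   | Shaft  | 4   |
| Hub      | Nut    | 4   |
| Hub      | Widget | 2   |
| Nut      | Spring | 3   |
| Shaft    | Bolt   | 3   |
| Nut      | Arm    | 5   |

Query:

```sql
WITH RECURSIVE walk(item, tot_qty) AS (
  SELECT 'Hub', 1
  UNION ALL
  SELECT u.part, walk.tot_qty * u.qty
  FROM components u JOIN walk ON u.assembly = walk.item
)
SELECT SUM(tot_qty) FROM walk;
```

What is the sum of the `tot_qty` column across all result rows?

39

Base: (Hub, tot_qty=1).
Iteration 1: components of {Hub} -> Nut = 1*4 = 4, Widget = 1*2 = 2.
Iteration 2: components of {Nut,Widget} -> Arm = 4*5 = 20, Spring = 4*3 = 12.
Iteration 3: no further components; recursion stops.
SUM(tot_qty) = 1 + 4 + 2 + 12 + 20 = 39.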